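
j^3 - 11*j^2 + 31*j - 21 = (j - 7)*(j - 3)*(j - 1)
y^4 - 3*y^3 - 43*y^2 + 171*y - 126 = (y - 6)*(y - 3)*(y - 1)*(y + 7)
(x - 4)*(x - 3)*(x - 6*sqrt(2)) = x^3 - 6*sqrt(2)*x^2 - 7*x^2 + 12*x + 42*sqrt(2)*x - 72*sqrt(2)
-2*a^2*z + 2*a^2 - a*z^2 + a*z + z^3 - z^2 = (-2*a + z)*(a + z)*(z - 1)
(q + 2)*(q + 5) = q^2 + 7*q + 10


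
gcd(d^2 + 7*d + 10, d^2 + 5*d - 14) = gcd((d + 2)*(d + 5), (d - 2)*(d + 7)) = 1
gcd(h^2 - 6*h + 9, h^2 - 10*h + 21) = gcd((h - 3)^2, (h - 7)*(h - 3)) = h - 3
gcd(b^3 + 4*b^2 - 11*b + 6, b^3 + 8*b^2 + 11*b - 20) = b - 1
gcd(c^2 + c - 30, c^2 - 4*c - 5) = c - 5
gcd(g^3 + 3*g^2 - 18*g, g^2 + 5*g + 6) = 1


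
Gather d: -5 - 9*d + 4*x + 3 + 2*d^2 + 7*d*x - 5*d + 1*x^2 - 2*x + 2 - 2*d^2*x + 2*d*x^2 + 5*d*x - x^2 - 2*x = d^2*(2 - 2*x) + d*(2*x^2 + 12*x - 14)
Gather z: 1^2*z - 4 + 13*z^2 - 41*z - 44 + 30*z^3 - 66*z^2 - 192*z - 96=30*z^3 - 53*z^2 - 232*z - 144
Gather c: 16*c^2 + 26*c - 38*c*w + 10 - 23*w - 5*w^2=16*c^2 + c*(26 - 38*w) - 5*w^2 - 23*w + 10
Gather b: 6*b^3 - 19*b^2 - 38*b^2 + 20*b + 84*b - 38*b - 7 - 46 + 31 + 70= 6*b^3 - 57*b^2 + 66*b + 48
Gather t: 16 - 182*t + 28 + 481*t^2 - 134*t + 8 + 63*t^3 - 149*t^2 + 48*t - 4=63*t^3 + 332*t^2 - 268*t + 48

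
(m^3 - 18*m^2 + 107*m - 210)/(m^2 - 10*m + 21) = (m^2 - 11*m + 30)/(m - 3)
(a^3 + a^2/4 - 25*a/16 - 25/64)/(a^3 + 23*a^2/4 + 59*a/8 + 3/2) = (16*a^2 - 25)/(8*(2*a^2 + 11*a + 12))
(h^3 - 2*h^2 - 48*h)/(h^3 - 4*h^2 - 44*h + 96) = h/(h - 2)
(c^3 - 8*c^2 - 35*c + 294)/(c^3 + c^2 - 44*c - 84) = (c - 7)/(c + 2)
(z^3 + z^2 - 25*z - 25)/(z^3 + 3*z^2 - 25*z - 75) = (z + 1)/(z + 3)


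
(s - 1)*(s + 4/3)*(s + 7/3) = s^3 + 8*s^2/3 - 5*s/9 - 28/9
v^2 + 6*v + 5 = (v + 1)*(v + 5)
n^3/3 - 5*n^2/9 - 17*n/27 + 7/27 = (n/3 + 1/3)*(n - 7/3)*(n - 1/3)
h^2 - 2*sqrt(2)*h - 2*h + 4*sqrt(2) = (h - 2)*(h - 2*sqrt(2))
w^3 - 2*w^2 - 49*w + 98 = (w - 7)*(w - 2)*(w + 7)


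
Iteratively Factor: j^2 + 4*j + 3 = (j + 1)*(j + 3)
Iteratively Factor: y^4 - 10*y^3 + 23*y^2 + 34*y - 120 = (y - 4)*(y^3 - 6*y^2 - y + 30) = (y - 4)*(y + 2)*(y^2 - 8*y + 15) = (y - 5)*(y - 4)*(y + 2)*(y - 3)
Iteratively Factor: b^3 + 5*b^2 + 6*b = (b + 2)*(b^2 + 3*b) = (b + 2)*(b + 3)*(b)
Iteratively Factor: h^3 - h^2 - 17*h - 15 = (h + 3)*(h^2 - 4*h - 5) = (h - 5)*(h + 3)*(h + 1)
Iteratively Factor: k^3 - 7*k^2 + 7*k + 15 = (k + 1)*(k^2 - 8*k + 15) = (k - 5)*(k + 1)*(k - 3)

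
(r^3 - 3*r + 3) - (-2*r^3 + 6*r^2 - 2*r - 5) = 3*r^3 - 6*r^2 - r + 8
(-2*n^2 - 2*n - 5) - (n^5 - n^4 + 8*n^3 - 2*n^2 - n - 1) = -n^5 + n^4 - 8*n^3 - n - 4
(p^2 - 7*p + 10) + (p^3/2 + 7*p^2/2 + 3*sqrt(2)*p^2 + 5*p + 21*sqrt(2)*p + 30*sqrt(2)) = p^3/2 + 3*sqrt(2)*p^2 + 9*p^2/2 - 2*p + 21*sqrt(2)*p + 10 + 30*sqrt(2)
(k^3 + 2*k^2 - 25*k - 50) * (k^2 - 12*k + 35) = k^5 - 10*k^4 - 14*k^3 + 320*k^2 - 275*k - 1750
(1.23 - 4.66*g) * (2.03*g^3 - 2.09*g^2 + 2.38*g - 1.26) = -9.4598*g^4 + 12.2363*g^3 - 13.6615*g^2 + 8.799*g - 1.5498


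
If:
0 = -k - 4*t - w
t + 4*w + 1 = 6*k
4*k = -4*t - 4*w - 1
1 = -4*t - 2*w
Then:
No Solution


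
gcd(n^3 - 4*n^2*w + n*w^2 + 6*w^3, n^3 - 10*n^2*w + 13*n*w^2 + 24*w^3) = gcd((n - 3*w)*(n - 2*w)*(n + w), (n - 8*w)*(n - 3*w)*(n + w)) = -n^2 + 2*n*w + 3*w^2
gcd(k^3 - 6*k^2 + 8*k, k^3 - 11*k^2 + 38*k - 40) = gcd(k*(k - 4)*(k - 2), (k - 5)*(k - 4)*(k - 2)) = k^2 - 6*k + 8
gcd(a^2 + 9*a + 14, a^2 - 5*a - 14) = a + 2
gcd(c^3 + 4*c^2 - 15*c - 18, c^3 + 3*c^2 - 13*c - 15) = c^2 - 2*c - 3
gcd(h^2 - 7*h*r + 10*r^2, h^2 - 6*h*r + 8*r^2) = -h + 2*r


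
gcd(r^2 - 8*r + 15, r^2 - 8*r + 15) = r^2 - 8*r + 15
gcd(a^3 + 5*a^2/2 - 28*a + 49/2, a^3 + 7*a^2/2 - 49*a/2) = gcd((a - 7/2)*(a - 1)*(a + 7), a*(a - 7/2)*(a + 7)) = a^2 + 7*a/2 - 49/2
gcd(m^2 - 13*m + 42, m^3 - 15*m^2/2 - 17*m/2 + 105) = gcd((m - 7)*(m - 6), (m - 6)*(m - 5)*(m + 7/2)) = m - 6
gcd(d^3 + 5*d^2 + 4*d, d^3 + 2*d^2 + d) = d^2 + d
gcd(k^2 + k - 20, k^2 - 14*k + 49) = 1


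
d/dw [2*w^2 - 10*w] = 4*w - 10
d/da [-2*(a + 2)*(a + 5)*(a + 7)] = -6*a^2 - 56*a - 118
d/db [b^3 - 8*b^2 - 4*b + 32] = 3*b^2 - 16*b - 4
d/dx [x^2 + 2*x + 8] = 2*x + 2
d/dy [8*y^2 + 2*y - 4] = 16*y + 2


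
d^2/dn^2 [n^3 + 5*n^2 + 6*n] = 6*n + 10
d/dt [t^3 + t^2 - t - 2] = 3*t^2 + 2*t - 1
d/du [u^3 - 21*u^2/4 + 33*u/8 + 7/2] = 3*u^2 - 21*u/2 + 33/8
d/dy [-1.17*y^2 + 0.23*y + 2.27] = 0.23 - 2.34*y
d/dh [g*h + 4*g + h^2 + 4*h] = g + 2*h + 4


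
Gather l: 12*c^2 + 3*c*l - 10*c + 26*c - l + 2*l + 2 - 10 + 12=12*c^2 + 16*c + l*(3*c + 1) + 4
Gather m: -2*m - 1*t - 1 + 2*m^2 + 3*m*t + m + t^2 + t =2*m^2 + m*(3*t - 1) + t^2 - 1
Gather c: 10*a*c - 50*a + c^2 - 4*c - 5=-50*a + c^2 + c*(10*a - 4) - 5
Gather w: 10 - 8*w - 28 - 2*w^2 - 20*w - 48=-2*w^2 - 28*w - 66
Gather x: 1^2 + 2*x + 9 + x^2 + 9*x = x^2 + 11*x + 10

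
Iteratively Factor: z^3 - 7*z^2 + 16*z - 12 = (z - 2)*(z^2 - 5*z + 6) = (z - 3)*(z - 2)*(z - 2)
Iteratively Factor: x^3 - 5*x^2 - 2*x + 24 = (x - 4)*(x^2 - x - 6) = (x - 4)*(x - 3)*(x + 2)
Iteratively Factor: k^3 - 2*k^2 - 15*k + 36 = (k - 3)*(k^2 + k - 12) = (k - 3)^2*(k + 4)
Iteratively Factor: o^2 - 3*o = (o - 3)*(o)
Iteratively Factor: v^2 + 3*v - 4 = (v - 1)*(v + 4)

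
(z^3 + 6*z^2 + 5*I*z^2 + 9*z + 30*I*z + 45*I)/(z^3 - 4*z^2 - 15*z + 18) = (z^2 + z*(3 + 5*I) + 15*I)/(z^2 - 7*z + 6)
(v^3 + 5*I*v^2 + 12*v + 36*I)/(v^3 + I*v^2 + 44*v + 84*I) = (v - 3*I)/(v - 7*I)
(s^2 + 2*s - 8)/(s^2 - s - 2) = (s + 4)/(s + 1)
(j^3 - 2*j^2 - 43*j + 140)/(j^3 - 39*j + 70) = (j - 4)/(j - 2)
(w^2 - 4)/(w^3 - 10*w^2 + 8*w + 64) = (w - 2)/(w^2 - 12*w + 32)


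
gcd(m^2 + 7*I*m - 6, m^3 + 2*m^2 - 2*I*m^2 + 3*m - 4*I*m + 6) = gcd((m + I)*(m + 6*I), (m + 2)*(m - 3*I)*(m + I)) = m + I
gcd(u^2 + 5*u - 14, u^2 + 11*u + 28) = u + 7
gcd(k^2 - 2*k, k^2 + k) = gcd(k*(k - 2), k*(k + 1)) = k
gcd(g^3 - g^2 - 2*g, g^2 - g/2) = g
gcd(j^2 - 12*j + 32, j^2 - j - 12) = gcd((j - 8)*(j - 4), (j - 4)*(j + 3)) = j - 4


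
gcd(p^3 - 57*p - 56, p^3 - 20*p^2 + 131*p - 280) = p - 8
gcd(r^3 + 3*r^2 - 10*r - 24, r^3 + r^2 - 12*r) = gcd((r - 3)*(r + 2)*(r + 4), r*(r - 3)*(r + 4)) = r^2 + r - 12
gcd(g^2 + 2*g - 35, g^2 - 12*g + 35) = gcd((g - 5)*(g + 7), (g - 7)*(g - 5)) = g - 5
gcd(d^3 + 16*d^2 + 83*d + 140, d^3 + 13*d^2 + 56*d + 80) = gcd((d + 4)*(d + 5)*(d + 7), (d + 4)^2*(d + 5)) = d^2 + 9*d + 20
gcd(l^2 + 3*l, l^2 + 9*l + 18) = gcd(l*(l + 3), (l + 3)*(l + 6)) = l + 3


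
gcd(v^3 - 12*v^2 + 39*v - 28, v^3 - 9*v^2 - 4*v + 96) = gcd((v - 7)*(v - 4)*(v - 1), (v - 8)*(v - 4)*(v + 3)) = v - 4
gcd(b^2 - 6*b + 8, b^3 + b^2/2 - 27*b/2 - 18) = b - 4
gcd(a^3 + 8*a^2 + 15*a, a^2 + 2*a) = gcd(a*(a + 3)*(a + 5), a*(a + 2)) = a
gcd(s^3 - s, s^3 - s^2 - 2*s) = s^2 + s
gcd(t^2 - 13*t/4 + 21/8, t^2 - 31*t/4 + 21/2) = t - 7/4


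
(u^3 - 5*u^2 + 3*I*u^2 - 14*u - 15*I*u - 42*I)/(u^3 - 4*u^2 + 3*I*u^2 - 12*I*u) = (u^2 - 5*u - 14)/(u*(u - 4))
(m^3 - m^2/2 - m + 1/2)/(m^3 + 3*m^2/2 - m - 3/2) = (2*m - 1)/(2*m + 3)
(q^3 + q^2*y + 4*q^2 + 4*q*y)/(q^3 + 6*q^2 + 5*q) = (q^2 + q*y + 4*q + 4*y)/(q^2 + 6*q + 5)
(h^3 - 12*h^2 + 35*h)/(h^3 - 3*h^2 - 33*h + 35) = h*(h - 5)/(h^2 + 4*h - 5)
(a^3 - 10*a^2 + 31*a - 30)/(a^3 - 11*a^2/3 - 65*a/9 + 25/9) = 9*(a^2 - 5*a + 6)/(9*a^2 + 12*a - 5)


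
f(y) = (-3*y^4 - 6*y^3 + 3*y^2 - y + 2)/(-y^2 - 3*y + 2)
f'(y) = (2*y + 3)*(-3*y^4 - 6*y^3 + 3*y^2 - y + 2)/(-y^2 - 3*y + 2)^2 + (-12*y^3 - 18*y^2 + 6*y - 1)/(-y^2 - 3*y + 2)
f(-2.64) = -3.31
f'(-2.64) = 29.17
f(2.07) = 11.24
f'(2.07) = 10.81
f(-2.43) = 1.07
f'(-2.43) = 14.27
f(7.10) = 138.07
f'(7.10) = 39.96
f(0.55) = 22.84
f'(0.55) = 1862.90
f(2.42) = 15.36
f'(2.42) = 12.73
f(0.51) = 6.06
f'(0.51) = 95.94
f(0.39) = 2.42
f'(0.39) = 10.39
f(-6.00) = 154.75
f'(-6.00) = -32.14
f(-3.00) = -24.50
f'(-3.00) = 108.25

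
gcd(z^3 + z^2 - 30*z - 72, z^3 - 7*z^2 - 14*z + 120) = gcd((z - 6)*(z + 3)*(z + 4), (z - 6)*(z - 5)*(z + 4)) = z^2 - 2*z - 24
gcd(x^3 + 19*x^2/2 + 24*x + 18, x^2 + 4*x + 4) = x + 2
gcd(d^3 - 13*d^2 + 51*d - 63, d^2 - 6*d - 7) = d - 7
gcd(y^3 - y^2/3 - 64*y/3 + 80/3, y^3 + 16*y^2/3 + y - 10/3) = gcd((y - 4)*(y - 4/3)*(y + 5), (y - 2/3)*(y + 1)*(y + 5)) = y + 5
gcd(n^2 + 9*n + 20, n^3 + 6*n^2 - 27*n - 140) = n + 4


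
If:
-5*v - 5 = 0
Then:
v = -1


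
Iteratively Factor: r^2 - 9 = (r + 3)*(r - 3)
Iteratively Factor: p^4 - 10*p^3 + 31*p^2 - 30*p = (p)*(p^3 - 10*p^2 + 31*p - 30) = p*(p - 5)*(p^2 - 5*p + 6) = p*(p - 5)*(p - 2)*(p - 3)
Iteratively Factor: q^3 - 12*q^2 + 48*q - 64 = (q - 4)*(q^2 - 8*q + 16) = (q - 4)^2*(q - 4)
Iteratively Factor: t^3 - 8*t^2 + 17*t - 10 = (t - 1)*(t^2 - 7*t + 10) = (t - 5)*(t - 1)*(t - 2)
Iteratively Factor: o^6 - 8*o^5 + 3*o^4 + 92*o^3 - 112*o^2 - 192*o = (o)*(o^5 - 8*o^4 + 3*o^3 + 92*o^2 - 112*o - 192) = o*(o - 4)*(o^4 - 4*o^3 - 13*o^2 + 40*o + 48) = o*(o - 4)*(o + 1)*(o^3 - 5*o^2 - 8*o + 48) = o*(o - 4)*(o + 1)*(o + 3)*(o^2 - 8*o + 16) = o*(o - 4)^2*(o + 1)*(o + 3)*(o - 4)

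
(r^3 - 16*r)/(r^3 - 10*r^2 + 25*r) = (r^2 - 16)/(r^2 - 10*r + 25)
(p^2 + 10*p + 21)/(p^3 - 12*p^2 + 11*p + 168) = (p + 7)/(p^2 - 15*p + 56)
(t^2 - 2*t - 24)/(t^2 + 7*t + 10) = (t^2 - 2*t - 24)/(t^2 + 7*t + 10)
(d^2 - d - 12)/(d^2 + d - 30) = (d^2 - d - 12)/(d^2 + d - 30)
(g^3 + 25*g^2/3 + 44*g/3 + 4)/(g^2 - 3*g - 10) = (g^2 + 19*g/3 + 2)/(g - 5)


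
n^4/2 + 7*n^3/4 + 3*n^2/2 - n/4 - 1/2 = (n/2 + 1/2)*(n - 1/2)*(n + 1)*(n + 2)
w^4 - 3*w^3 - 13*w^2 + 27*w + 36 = (w - 4)*(w - 3)*(w + 1)*(w + 3)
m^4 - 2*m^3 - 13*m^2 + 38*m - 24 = (m - 3)*(m - 2)*(m - 1)*(m + 4)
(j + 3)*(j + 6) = j^2 + 9*j + 18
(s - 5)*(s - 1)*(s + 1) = s^3 - 5*s^2 - s + 5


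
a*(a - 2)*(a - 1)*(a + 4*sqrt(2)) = a^4 - 3*a^3 + 4*sqrt(2)*a^3 - 12*sqrt(2)*a^2 + 2*a^2 + 8*sqrt(2)*a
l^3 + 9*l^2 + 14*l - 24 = (l - 1)*(l + 4)*(l + 6)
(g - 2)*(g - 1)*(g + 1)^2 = g^4 - g^3 - 3*g^2 + g + 2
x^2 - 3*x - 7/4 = (x - 7/2)*(x + 1/2)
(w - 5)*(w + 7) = w^2 + 2*w - 35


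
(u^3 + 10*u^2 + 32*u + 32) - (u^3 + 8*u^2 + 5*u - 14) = 2*u^2 + 27*u + 46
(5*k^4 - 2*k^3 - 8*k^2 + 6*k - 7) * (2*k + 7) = 10*k^5 + 31*k^4 - 30*k^3 - 44*k^2 + 28*k - 49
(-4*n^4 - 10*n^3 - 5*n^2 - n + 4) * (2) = -8*n^4 - 20*n^3 - 10*n^2 - 2*n + 8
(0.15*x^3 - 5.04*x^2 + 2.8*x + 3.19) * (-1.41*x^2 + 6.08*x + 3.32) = -0.2115*x^5 + 8.0184*x^4 - 34.0932*x^3 - 4.2067*x^2 + 28.6912*x + 10.5908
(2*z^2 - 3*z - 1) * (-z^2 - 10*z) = -2*z^4 - 17*z^3 + 31*z^2 + 10*z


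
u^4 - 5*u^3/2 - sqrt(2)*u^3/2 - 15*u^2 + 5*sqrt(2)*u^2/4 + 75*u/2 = u*(u - 5/2)*(u - 3*sqrt(2))*(u + 5*sqrt(2)/2)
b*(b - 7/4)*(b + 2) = b^3 + b^2/4 - 7*b/2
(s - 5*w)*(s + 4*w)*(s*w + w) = s^3*w - s^2*w^2 + s^2*w - 20*s*w^3 - s*w^2 - 20*w^3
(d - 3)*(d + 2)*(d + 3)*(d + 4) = d^4 + 6*d^3 - d^2 - 54*d - 72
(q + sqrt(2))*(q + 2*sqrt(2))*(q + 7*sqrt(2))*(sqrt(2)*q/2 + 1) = sqrt(2)*q^4/2 + 11*q^3 + 33*sqrt(2)*q^2 + 74*q + 28*sqrt(2)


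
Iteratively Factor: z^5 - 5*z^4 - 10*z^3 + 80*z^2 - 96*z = (z - 2)*(z^4 - 3*z^3 - 16*z^2 + 48*z) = (z - 4)*(z - 2)*(z^3 + z^2 - 12*z) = (z - 4)*(z - 3)*(z - 2)*(z^2 + 4*z) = (z - 4)*(z - 3)*(z - 2)*(z + 4)*(z)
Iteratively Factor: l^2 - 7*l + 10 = (l - 2)*(l - 5)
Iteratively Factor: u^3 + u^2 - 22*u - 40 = (u + 4)*(u^2 - 3*u - 10) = (u + 2)*(u + 4)*(u - 5)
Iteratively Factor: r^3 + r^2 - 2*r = (r + 2)*(r^2 - r) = r*(r + 2)*(r - 1)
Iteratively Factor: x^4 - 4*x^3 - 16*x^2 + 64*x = (x - 4)*(x^3 - 16*x) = x*(x - 4)*(x^2 - 16) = x*(x - 4)*(x + 4)*(x - 4)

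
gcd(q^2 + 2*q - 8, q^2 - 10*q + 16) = q - 2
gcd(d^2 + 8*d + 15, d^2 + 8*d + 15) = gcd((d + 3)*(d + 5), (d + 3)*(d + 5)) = d^2 + 8*d + 15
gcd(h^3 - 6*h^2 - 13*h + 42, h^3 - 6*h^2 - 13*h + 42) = h^3 - 6*h^2 - 13*h + 42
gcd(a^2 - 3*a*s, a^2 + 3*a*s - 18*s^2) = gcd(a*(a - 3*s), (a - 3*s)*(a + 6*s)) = -a + 3*s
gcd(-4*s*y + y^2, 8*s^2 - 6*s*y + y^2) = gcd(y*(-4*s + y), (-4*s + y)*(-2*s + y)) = -4*s + y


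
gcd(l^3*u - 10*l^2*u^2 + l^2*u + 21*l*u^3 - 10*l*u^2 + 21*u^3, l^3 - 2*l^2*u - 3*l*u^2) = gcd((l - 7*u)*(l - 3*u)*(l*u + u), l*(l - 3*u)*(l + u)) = -l + 3*u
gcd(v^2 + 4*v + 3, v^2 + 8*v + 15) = v + 3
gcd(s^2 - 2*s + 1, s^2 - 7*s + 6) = s - 1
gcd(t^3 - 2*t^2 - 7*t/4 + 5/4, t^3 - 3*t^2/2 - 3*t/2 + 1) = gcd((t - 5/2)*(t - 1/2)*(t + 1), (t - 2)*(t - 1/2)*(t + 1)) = t^2 + t/2 - 1/2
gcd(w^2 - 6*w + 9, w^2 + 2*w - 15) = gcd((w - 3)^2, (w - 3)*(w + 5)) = w - 3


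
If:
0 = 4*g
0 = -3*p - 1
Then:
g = 0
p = -1/3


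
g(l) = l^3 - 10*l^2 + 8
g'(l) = 3*l^2 - 20*l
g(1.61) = -13.75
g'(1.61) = -24.42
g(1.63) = -14.24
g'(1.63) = -24.63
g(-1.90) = -34.96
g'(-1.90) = 48.83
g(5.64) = -130.69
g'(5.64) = -17.37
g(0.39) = 6.54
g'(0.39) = -7.34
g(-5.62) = -485.35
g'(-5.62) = 207.15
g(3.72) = -78.91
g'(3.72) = -32.88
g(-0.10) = 7.90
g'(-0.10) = 2.03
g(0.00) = 8.00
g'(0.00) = 0.00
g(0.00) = 8.00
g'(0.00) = 0.00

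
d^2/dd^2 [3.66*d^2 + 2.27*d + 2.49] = 7.32000000000000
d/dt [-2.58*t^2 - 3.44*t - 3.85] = -5.16*t - 3.44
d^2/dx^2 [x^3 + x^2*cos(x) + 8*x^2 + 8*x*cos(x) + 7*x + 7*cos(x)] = -x^2*cos(x) - 4*x*sin(x) - 8*x*cos(x) + 6*x - 16*sin(x) - 5*cos(x) + 16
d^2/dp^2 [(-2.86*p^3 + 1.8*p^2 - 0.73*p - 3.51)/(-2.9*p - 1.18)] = (48.1052*p^3 + 58.72152*p^2 + 23.893584*p + 49.02944)/(24.389*p^3 + 29.7714*p^2 + 12.11388*p + 1.643032)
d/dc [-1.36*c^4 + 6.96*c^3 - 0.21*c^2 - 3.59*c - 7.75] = -5.44*c^3 + 20.88*c^2 - 0.42*c - 3.59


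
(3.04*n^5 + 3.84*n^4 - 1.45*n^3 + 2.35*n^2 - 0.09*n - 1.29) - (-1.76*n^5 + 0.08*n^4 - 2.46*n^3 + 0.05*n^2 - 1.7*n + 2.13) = 4.8*n^5 + 3.76*n^4 + 1.01*n^3 + 2.3*n^2 + 1.61*n - 3.42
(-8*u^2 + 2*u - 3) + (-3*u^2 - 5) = -11*u^2 + 2*u - 8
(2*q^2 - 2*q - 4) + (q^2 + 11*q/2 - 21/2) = 3*q^2 + 7*q/2 - 29/2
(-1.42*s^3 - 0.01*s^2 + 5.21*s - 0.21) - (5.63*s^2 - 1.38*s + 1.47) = -1.42*s^3 - 5.64*s^2 + 6.59*s - 1.68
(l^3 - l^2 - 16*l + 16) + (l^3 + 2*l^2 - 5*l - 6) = 2*l^3 + l^2 - 21*l + 10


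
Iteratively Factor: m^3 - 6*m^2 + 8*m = (m - 2)*(m^2 - 4*m) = (m - 4)*(m - 2)*(m)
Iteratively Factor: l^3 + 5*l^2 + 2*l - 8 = (l + 2)*(l^2 + 3*l - 4) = (l + 2)*(l + 4)*(l - 1)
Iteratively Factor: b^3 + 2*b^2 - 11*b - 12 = (b - 3)*(b^2 + 5*b + 4) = (b - 3)*(b + 1)*(b + 4)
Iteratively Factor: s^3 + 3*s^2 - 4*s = (s + 4)*(s^2 - s) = s*(s + 4)*(s - 1)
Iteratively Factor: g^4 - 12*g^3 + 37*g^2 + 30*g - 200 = (g + 2)*(g^3 - 14*g^2 + 65*g - 100) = (g - 5)*(g + 2)*(g^2 - 9*g + 20) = (g - 5)*(g - 4)*(g + 2)*(g - 5)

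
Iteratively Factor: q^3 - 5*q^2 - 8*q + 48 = (q - 4)*(q^2 - q - 12) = (q - 4)^2*(q + 3)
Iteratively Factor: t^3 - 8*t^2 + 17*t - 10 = (t - 1)*(t^2 - 7*t + 10) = (t - 5)*(t - 1)*(t - 2)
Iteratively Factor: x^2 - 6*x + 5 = (x - 5)*(x - 1)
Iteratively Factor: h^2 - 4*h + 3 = (h - 3)*(h - 1)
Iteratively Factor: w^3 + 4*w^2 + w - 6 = (w + 2)*(w^2 + 2*w - 3) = (w + 2)*(w + 3)*(w - 1)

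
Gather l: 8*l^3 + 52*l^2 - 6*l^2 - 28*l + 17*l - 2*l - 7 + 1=8*l^3 + 46*l^2 - 13*l - 6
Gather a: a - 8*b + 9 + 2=a - 8*b + 11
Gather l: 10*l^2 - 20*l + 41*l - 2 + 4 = 10*l^2 + 21*l + 2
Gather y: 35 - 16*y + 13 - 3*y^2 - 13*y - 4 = -3*y^2 - 29*y + 44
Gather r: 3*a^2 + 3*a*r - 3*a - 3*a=3*a^2 + 3*a*r - 6*a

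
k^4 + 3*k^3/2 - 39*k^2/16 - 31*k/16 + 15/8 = (k - 1)*(k - 3/4)*(k + 5/4)*(k + 2)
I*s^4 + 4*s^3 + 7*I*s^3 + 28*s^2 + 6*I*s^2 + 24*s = s*(s + 6)*(s - 4*I)*(I*s + I)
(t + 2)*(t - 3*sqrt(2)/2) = t^2 - 3*sqrt(2)*t/2 + 2*t - 3*sqrt(2)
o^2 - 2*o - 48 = (o - 8)*(o + 6)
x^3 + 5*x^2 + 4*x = x*(x + 1)*(x + 4)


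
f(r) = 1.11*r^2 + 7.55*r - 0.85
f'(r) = 2.22*r + 7.55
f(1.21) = 9.91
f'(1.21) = 10.24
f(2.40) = 23.66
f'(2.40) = 12.88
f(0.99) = 7.71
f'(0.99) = 9.75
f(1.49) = 12.86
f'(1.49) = 10.86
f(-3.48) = -13.68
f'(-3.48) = -0.18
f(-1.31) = -8.84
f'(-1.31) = 4.64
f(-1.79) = -10.81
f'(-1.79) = 3.58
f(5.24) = 69.19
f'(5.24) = 19.18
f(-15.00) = 135.65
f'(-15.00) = -25.75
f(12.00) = 249.59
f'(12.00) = 34.19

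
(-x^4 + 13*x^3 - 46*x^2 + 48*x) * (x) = -x^5 + 13*x^4 - 46*x^3 + 48*x^2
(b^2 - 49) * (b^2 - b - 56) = b^4 - b^3 - 105*b^2 + 49*b + 2744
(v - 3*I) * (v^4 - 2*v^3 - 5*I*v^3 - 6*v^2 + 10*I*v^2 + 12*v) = v^5 - 2*v^4 - 8*I*v^4 - 21*v^3 + 16*I*v^3 + 42*v^2 + 18*I*v^2 - 36*I*v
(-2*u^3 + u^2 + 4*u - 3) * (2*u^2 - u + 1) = -4*u^5 + 4*u^4 + 5*u^3 - 9*u^2 + 7*u - 3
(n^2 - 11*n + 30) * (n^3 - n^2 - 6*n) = n^5 - 12*n^4 + 35*n^3 + 36*n^2 - 180*n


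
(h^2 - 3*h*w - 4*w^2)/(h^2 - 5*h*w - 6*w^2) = (-h + 4*w)/(-h + 6*w)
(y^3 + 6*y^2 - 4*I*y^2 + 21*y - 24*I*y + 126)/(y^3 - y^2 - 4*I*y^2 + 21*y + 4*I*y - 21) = (y + 6)/(y - 1)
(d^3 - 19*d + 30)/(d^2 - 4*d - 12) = (-d^3 + 19*d - 30)/(-d^2 + 4*d + 12)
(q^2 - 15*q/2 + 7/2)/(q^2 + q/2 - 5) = (2*q^2 - 15*q + 7)/(2*q^2 + q - 10)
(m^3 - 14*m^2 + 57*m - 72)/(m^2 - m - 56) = (m^2 - 6*m + 9)/(m + 7)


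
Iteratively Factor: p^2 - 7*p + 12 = (p - 3)*(p - 4)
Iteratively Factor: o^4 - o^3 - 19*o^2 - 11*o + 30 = (o - 5)*(o^3 + 4*o^2 + o - 6) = (o - 5)*(o - 1)*(o^2 + 5*o + 6) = (o - 5)*(o - 1)*(o + 2)*(o + 3)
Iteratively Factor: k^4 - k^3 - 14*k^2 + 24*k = (k + 4)*(k^3 - 5*k^2 + 6*k) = k*(k + 4)*(k^2 - 5*k + 6) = k*(k - 2)*(k + 4)*(k - 3)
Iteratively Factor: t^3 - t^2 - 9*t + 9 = (t + 3)*(t^2 - 4*t + 3) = (t - 3)*(t + 3)*(t - 1)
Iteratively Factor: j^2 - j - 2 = (j - 2)*(j + 1)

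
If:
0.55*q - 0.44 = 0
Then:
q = 0.80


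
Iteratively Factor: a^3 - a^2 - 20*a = (a - 5)*(a^2 + 4*a) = (a - 5)*(a + 4)*(a)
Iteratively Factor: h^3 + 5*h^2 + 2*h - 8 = (h + 2)*(h^2 + 3*h - 4) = (h + 2)*(h + 4)*(h - 1)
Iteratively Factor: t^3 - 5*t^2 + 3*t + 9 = (t - 3)*(t^2 - 2*t - 3) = (t - 3)*(t + 1)*(t - 3)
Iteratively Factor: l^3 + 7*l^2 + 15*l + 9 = (l + 3)*(l^2 + 4*l + 3) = (l + 1)*(l + 3)*(l + 3)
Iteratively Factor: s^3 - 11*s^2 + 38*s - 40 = (s - 5)*(s^2 - 6*s + 8) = (s - 5)*(s - 4)*(s - 2)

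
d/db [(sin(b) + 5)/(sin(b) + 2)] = -3*cos(b)/(sin(b) + 2)^2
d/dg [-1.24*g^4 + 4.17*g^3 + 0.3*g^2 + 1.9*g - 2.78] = -4.96*g^3 + 12.51*g^2 + 0.6*g + 1.9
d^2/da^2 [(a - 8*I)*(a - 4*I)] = 2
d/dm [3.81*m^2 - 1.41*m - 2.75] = 7.62*m - 1.41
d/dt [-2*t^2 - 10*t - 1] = -4*t - 10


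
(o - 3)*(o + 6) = o^2 + 3*o - 18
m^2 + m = m*(m + 1)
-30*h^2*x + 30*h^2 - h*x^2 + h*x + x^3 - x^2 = (-6*h + x)*(5*h + x)*(x - 1)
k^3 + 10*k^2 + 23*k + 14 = (k + 1)*(k + 2)*(k + 7)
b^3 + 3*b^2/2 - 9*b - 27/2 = (b - 3)*(b + 3/2)*(b + 3)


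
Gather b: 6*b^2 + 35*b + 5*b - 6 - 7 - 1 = 6*b^2 + 40*b - 14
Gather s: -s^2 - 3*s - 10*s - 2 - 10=-s^2 - 13*s - 12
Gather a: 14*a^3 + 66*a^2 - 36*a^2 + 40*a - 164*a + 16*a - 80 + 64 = 14*a^3 + 30*a^2 - 108*a - 16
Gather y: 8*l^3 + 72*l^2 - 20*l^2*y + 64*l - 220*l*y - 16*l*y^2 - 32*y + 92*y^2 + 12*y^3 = 8*l^3 + 72*l^2 + 64*l + 12*y^3 + y^2*(92 - 16*l) + y*(-20*l^2 - 220*l - 32)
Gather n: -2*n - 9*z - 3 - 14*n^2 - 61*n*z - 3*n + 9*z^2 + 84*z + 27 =-14*n^2 + n*(-61*z - 5) + 9*z^2 + 75*z + 24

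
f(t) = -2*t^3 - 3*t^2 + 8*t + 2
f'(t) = -6*t^2 - 6*t + 8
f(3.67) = -107.91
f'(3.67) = -94.83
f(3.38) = -82.46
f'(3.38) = -80.83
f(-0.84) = -5.65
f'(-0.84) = 8.81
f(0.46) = 4.85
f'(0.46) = 3.97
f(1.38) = 2.07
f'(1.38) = -11.71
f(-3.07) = 7.03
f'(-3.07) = -30.13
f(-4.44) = 82.40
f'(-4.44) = -83.64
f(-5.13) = 152.02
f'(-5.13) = -119.12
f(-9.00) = 1145.00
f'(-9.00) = -424.00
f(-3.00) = 5.00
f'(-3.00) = -28.00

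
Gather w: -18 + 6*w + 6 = 6*w - 12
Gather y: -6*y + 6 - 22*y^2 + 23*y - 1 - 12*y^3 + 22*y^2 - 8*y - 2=-12*y^3 + 9*y + 3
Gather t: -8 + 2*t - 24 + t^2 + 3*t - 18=t^2 + 5*t - 50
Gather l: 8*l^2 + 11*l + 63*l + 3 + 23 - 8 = 8*l^2 + 74*l + 18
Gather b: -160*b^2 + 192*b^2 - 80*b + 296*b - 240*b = 32*b^2 - 24*b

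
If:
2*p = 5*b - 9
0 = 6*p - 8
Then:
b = 7/3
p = 4/3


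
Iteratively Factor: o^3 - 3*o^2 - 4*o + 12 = (o - 2)*(o^2 - o - 6) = (o - 2)*(o + 2)*(o - 3)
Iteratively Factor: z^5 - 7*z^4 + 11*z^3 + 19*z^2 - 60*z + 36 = (z - 2)*(z^4 - 5*z^3 + z^2 + 21*z - 18) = (z - 3)*(z - 2)*(z^3 - 2*z^2 - 5*z + 6) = (z - 3)^2*(z - 2)*(z^2 + z - 2) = (z - 3)^2*(z - 2)*(z - 1)*(z + 2)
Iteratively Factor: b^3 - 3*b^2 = (b - 3)*(b^2) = b*(b - 3)*(b)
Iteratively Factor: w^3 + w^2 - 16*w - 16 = (w + 1)*(w^2 - 16) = (w + 1)*(w + 4)*(w - 4)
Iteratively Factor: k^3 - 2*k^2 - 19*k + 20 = (k - 1)*(k^2 - k - 20) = (k - 5)*(k - 1)*(k + 4)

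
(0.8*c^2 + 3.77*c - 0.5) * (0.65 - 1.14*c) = -0.912*c^3 - 3.7778*c^2 + 3.0205*c - 0.325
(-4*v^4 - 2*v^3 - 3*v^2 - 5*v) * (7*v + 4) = -28*v^5 - 30*v^4 - 29*v^3 - 47*v^2 - 20*v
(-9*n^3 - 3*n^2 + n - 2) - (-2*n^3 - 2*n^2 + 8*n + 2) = -7*n^3 - n^2 - 7*n - 4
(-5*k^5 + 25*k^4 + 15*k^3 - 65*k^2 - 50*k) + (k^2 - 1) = -5*k^5 + 25*k^4 + 15*k^3 - 64*k^2 - 50*k - 1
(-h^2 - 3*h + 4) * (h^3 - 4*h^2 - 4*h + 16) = -h^5 + h^4 + 20*h^3 - 20*h^2 - 64*h + 64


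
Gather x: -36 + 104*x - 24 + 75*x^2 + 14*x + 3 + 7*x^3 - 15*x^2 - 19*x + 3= 7*x^3 + 60*x^2 + 99*x - 54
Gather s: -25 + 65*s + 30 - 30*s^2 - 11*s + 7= -30*s^2 + 54*s + 12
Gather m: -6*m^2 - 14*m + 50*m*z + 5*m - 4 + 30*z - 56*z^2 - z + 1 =-6*m^2 + m*(50*z - 9) - 56*z^2 + 29*z - 3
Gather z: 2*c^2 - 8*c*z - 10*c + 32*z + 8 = 2*c^2 - 10*c + z*(32 - 8*c) + 8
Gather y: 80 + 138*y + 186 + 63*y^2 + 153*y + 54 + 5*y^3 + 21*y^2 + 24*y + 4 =5*y^3 + 84*y^2 + 315*y + 324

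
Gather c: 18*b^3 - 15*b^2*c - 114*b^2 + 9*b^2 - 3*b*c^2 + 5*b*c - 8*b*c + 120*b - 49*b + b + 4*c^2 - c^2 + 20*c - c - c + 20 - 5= 18*b^3 - 105*b^2 + 72*b + c^2*(3 - 3*b) + c*(-15*b^2 - 3*b + 18) + 15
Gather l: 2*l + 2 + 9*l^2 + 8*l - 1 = 9*l^2 + 10*l + 1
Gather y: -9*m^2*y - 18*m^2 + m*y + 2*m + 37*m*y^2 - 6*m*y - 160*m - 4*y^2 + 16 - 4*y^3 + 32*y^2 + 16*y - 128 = -18*m^2 - 158*m - 4*y^3 + y^2*(37*m + 28) + y*(-9*m^2 - 5*m + 16) - 112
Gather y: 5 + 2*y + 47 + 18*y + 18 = 20*y + 70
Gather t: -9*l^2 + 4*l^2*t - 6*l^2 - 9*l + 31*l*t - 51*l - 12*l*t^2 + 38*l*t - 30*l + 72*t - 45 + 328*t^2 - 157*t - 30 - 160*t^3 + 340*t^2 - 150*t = -15*l^2 - 90*l - 160*t^3 + t^2*(668 - 12*l) + t*(4*l^2 + 69*l - 235) - 75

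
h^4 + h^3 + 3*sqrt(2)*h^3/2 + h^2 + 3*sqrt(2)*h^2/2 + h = h*(h + 1)*(h + sqrt(2)/2)*(h + sqrt(2))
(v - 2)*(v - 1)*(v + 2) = v^3 - v^2 - 4*v + 4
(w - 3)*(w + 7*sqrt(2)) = w^2 - 3*w + 7*sqrt(2)*w - 21*sqrt(2)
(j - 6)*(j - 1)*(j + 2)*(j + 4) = j^4 - j^3 - 28*j^2 - 20*j + 48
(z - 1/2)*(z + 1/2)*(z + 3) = z^3 + 3*z^2 - z/4 - 3/4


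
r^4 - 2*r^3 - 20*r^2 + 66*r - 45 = (r - 3)^2*(r - 1)*(r + 5)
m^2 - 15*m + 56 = (m - 8)*(m - 7)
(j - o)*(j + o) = j^2 - o^2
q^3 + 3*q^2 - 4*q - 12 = (q - 2)*(q + 2)*(q + 3)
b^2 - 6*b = b*(b - 6)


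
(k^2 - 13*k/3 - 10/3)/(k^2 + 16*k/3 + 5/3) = (3*k^2 - 13*k - 10)/(3*k^2 + 16*k + 5)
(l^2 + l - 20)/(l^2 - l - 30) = (l - 4)/(l - 6)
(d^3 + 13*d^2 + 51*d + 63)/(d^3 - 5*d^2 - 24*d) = (d^2 + 10*d + 21)/(d*(d - 8))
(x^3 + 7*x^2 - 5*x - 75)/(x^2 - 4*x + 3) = (x^2 + 10*x + 25)/(x - 1)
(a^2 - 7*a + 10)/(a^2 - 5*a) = (a - 2)/a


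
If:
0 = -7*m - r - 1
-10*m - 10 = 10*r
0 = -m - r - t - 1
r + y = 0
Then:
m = 0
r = -1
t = 0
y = 1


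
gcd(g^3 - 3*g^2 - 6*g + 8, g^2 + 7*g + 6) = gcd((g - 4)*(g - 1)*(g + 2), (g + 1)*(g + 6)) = 1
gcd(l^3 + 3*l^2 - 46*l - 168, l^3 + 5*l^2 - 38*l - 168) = l + 4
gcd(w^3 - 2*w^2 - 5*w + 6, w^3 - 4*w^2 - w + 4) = w - 1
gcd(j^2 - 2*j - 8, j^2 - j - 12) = j - 4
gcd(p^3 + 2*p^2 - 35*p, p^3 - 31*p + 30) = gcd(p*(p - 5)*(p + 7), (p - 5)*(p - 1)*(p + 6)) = p - 5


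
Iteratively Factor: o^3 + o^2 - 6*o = (o)*(o^2 + o - 6) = o*(o - 2)*(o + 3)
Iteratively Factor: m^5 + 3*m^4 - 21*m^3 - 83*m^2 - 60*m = (m)*(m^4 + 3*m^3 - 21*m^2 - 83*m - 60) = m*(m + 3)*(m^3 - 21*m - 20) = m*(m + 1)*(m + 3)*(m^2 - m - 20) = m*(m - 5)*(m + 1)*(m + 3)*(m + 4)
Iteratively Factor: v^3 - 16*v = (v)*(v^2 - 16) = v*(v + 4)*(v - 4)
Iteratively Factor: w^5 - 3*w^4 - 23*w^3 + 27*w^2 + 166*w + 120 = (w + 1)*(w^4 - 4*w^3 - 19*w^2 + 46*w + 120) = (w - 5)*(w + 1)*(w^3 + w^2 - 14*w - 24) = (w - 5)*(w - 4)*(w + 1)*(w^2 + 5*w + 6) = (w - 5)*(w - 4)*(w + 1)*(w + 2)*(w + 3)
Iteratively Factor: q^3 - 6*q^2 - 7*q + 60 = (q - 4)*(q^2 - 2*q - 15) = (q - 5)*(q - 4)*(q + 3)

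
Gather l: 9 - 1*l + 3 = 12 - l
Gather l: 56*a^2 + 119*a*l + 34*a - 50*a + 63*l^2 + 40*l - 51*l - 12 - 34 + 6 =56*a^2 - 16*a + 63*l^2 + l*(119*a - 11) - 40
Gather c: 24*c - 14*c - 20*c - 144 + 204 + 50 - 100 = 10 - 10*c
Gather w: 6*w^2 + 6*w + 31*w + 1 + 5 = 6*w^2 + 37*w + 6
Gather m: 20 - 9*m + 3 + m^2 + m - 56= m^2 - 8*m - 33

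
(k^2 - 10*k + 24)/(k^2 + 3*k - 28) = (k - 6)/(k + 7)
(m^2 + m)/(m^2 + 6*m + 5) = m/(m + 5)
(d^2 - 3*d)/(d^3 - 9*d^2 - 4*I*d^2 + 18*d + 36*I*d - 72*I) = d/(d^2 + d*(-6 - 4*I) + 24*I)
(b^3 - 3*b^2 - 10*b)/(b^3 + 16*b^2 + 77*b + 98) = b*(b - 5)/(b^2 + 14*b + 49)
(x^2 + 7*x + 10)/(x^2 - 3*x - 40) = (x + 2)/(x - 8)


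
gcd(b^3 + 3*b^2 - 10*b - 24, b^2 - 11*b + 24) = b - 3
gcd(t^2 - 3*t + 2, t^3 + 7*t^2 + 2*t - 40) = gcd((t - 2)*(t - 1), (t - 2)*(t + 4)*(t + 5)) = t - 2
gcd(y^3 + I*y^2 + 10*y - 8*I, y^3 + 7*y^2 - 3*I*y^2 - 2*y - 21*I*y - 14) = y^2 - 3*I*y - 2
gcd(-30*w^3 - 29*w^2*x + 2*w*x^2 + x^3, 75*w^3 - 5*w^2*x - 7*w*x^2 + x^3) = -5*w + x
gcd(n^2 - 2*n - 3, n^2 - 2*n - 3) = n^2 - 2*n - 3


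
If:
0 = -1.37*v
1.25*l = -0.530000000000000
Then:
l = -0.42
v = 0.00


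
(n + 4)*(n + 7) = n^2 + 11*n + 28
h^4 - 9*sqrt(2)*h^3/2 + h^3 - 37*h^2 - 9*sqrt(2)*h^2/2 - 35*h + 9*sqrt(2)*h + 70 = (h - 1)*(h + 2)*(h - 7*sqrt(2))*(h + 5*sqrt(2)/2)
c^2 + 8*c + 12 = (c + 2)*(c + 6)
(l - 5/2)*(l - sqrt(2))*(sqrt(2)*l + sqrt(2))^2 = 2*l^4 - 2*sqrt(2)*l^3 - l^3 - 8*l^2 + sqrt(2)*l^2 - 5*l + 8*sqrt(2)*l + 5*sqrt(2)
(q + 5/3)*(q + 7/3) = q^2 + 4*q + 35/9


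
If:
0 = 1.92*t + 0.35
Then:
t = -0.18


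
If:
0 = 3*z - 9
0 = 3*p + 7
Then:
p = -7/3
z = 3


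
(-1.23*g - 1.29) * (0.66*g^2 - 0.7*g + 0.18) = -0.8118*g^3 + 0.00959999999999994*g^2 + 0.6816*g - 0.2322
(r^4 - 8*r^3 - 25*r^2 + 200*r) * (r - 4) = r^5 - 12*r^4 + 7*r^3 + 300*r^2 - 800*r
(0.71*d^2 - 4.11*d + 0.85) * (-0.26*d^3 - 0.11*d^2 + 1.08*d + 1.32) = -0.1846*d^5 + 0.9905*d^4 + 0.9979*d^3 - 3.5951*d^2 - 4.5072*d + 1.122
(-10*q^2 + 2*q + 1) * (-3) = 30*q^2 - 6*q - 3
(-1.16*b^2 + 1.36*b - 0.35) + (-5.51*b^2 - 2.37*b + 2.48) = -6.67*b^2 - 1.01*b + 2.13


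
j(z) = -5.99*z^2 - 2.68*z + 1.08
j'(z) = -11.98*z - 2.68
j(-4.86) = -127.38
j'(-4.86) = 55.54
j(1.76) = -22.19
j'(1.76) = -23.76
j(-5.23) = -148.75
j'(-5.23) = 59.98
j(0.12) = 0.67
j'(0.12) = -4.12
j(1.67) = -20.10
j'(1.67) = -22.69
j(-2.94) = -42.82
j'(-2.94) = 32.54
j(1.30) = -12.53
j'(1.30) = -18.25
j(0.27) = -0.08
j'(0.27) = -5.91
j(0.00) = 1.08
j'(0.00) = -2.68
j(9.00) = -508.23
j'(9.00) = -110.50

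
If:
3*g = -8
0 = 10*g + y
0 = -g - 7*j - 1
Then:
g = -8/3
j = 5/21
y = 80/3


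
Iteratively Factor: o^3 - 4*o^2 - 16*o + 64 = (o - 4)*(o^2 - 16) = (o - 4)^2*(o + 4)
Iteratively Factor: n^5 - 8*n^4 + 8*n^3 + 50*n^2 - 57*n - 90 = (n + 2)*(n^4 - 10*n^3 + 28*n^2 - 6*n - 45) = (n - 3)*(n + 2)*(n^3 - 7*n^2 + 7*n + 15) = (n - 3)*(n + 1)*(n + 2)*(n^2 - 8*n + 15) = (n - 3)^2*(n + 1)*(n + 2)*(n - 5)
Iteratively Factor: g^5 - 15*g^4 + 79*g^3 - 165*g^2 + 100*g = (g - 1)*(g^4 - 14*g^3 + 65*g^2 - 100*g) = (g - 4)*(g - 1)*(g^3 - 10*g^2 + 25*g) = (g - 5)*(g - 4)*(g - 1)*(g^2 - 5*g) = g*(g - 5)*(g - 4)*(g - 1)*(g - 5)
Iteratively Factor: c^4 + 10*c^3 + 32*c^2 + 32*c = (c + 2)*(c^3 + 8*c^2 + 16*c) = (c + 2)*(c + 4)*(c^2 + 4*c) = c*(c + 2)*(c + 4)*(c + 4)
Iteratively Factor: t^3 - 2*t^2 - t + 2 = (t + 1)*(t^2 - 3*t + 2) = (t - 1)*(t + 1)*(t - 2)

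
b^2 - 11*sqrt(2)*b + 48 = (b - 8*sqrt(2))*(b - 3*sqrt(2))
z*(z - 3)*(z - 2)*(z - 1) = z^4 - 6*z^3 + 11*z^2 - 6*z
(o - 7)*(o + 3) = o^2 - 4*o - 21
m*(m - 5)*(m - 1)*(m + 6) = m^4 - 31*m^2 + 30*m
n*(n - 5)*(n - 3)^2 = n^4 - 11*n^3 + 39*n^2 - 45*n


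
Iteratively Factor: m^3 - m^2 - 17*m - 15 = (m + 3)*(m^2 - 4*m - 5) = (m - 5)*(m + 3)*(m + 1)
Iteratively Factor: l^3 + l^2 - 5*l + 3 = (l + 3)*(l^2 - 2*l + 1) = (l - 1)*(l + 3)*(l - 1)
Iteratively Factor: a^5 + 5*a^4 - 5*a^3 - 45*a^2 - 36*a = (a + 4)*(a^4 + a^3 - 9*a^2 - 9*a) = (a + 3)*(a + 4)*(a^3 - 2*a^2 - 3*a) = (a - 3)*(a + 3)*(a + 4)*(a^2 + a) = (a - 3)*(a + 1)*(a + 3)*(a + 4)*(a)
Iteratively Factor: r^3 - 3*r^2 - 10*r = (r - 5)*(r^2 + 2*r) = (r - 5)*(r + 2)*(r)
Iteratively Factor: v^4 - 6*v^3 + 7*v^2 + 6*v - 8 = (v - 4)*(v^3 - 2*v^2 - v + 2) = (v - 4)*(v - 1)*(v^2 - v - 2) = (v - 4)*(v - 2)*(v - 1)*(v + 1)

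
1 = 1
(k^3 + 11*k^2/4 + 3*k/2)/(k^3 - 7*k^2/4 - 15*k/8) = 2*(k + 2)/(2*k - 5)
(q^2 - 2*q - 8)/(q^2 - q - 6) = (q - 4)/(q - 3)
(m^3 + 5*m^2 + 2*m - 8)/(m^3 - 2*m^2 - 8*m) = (m^2 + 3*m - 4)/(m*(m - 4))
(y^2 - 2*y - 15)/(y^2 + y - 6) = (y - 5)/(y - 2)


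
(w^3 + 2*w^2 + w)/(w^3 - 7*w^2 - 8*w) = (w + 1)/(w - 8)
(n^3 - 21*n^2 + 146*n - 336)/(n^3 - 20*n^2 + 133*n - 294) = (n - 8)/(n - 7)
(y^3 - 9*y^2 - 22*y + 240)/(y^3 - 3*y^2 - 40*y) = (y - 6)/y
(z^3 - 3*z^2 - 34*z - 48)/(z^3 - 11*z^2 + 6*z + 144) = (z + 2)/(z - 6)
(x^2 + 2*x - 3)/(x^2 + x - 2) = (x + 3)/(x + 2)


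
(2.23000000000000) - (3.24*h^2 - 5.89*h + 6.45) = -3.24*h^2 + 5.89*h - 4.22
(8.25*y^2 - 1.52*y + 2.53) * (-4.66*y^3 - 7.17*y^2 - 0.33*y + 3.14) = -38.445*y^5 - 52.0693*y^4 - 3.6139*y^3 + 8.2665*y^2 - 5.6077*y + 7.9442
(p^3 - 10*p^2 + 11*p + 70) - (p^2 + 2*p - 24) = p^3 - 11*p^2 + 9*p + 94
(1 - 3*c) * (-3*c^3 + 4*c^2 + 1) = 9*c^4 - 15*c^3 + 4*c^2 - 3*c + 1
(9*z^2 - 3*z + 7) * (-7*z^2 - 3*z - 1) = -63*z^4 - 6*z^3 - 49*z^2 - 18*z - 7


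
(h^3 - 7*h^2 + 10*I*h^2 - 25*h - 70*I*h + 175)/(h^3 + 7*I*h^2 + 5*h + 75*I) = (h - 7)/(h - 3*I)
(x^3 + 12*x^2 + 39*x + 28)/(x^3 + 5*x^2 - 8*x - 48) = (x^2 + 8*x + 7)/(x^2 + x - 12)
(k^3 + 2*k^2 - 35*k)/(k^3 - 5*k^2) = (k + 7)/k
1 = 1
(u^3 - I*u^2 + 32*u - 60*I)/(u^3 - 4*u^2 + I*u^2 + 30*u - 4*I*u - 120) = (u - 2*I)/(u - 4)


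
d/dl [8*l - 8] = 8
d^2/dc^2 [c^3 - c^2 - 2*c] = 6*c - 2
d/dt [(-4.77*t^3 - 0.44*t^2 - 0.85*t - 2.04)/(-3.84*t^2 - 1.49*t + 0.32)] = (18.3168*t^4 + 14.2146*t^3 - 7.1876*t^2 - 15.9488*t - 3.3116)/(14.7456*t^4 + 11.4432*t^3 - 0.2375*t^2 - 0.9536*t + 0.1024)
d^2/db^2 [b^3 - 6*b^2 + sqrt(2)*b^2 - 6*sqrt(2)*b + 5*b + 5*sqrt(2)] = 6*b - 12 + 2*sqrt(2)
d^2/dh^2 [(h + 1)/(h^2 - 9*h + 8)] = 2*((8 - 3*h)*(h^2 - 9*h + 8) + (h + 1)*(2*h - 9)^2)/(h^2 - 9*h + 8)^3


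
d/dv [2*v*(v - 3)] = 4*v - 6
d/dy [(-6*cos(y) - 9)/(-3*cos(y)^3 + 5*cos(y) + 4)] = 12*(-sin(y) + 12*sin(2*y) + 27*sin(3*y) + 6*sin(4*y))/(11*cos(y) - 3*cos(3*y) + 16)^2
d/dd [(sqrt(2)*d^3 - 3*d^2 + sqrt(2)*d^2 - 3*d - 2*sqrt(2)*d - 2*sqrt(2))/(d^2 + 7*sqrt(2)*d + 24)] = (sqrt(2)*d^4 + 28*d^3 + 17*d^2 + 53*sqrt(2)*d^2 - 144*d + 52*sqrt(2)*d - 48*sqrt(2) - 44)/(d^4 + 14*sqrt(2)*d^3 + 146*d^2 + 336*sqrt(2)*d + 576)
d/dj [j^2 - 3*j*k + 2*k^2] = 2*j - 3*k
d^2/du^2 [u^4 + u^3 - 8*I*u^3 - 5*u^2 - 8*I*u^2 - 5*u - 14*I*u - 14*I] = 12*u^2 + u*(6 - 48*I) - 10 - 16*I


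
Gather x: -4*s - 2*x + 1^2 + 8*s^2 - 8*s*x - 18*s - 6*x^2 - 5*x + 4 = 8*s^2 - 22*s - 6*x^2 + x*(-8*s - 7) + 5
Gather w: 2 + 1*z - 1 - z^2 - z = 1 - z^2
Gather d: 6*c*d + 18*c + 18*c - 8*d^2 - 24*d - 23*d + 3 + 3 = 36*c - 8*d^2 + d*(6*c - 47) + 6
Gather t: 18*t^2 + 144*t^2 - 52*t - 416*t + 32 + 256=162*t^2 - 468*t + 288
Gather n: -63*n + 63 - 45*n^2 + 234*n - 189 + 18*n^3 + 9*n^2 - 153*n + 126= 18*n^3 - 36*n^2 + 18*n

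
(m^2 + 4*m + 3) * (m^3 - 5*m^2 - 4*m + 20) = m^5 - m^4 - 21*m^3 - 11*m^2 + 68*m + 60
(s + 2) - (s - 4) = 6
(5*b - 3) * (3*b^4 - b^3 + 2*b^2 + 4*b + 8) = 15*b^5 - 14*b^4 + 13*b^3 + 14*b^2 + 28*b - 24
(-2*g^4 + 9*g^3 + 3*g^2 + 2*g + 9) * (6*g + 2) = -12*g^5 + 50*g^4 + 36*g^3 + 18*g^2 + 58*g + 18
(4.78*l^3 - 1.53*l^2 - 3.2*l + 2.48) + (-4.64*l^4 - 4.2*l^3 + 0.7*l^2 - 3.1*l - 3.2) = -4.64*l^4 + 0.58*l^3 - 0.83*l^2 - 6.3*l - 0.72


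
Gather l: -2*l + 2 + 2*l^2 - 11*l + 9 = 2*l^2 - 13*l + 11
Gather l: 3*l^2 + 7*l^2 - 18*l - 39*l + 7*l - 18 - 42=10*l^2 - 50*l - 60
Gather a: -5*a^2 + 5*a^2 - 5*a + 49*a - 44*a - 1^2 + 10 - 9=0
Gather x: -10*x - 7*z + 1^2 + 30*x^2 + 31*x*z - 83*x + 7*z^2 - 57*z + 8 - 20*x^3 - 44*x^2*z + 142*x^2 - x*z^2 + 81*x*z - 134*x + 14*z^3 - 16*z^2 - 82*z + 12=-20*x^3 + x^2*(172 - 44*z) + x*(-z^2 + 112*z - 227) + 14*z^3 - 9*z^2 - 146*z + 21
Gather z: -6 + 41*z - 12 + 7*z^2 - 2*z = 7*z^2 + 39*z - 18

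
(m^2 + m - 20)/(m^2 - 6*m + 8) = (m + 5)/(m - 2)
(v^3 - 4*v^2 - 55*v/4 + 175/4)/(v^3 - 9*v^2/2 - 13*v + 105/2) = (v - 5/2)/(v - 3)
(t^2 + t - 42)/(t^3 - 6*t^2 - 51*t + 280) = (t - 6)/(t^2 - 13*t + 40)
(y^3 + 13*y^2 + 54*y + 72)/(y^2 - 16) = (y^2 + 9*y + 18)/(y - 4)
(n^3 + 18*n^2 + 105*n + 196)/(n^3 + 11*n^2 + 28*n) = (n + 7)/n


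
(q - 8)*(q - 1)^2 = q^3 - 10*q^2 + 17*q - 8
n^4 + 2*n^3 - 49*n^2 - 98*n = n*(n - 7)*(n + 2)*(n + 7)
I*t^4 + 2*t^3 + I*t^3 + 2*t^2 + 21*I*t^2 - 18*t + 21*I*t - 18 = (t - 6*I)*(t + I)*(t + 3*I)*(I*t + I)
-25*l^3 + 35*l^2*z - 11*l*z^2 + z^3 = (-5*l + z)^2*(-l + z)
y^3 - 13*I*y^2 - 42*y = y*(y - 7*I)*(y - 6*I)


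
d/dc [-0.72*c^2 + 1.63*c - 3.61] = 1.63 - 1.44*c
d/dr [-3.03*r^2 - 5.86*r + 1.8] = -6.06*r - 5.86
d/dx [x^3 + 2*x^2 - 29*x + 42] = 3*x^2 + 4*x - 29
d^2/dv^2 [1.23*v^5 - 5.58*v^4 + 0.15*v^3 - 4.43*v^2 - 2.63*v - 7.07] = 24.6*v^3 - 66.96*v^2 + 0.9*v - 8.86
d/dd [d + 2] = 1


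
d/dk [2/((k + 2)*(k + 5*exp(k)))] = -(2*k + 2*(k + 2)*(5*exp(k) + 1) + 10*exp(k))/((k + 2)^2*(k + 5*exp(k))^2)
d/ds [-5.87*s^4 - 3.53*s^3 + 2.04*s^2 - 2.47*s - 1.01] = -23.48*s^3 - 10.59*s^2 + 4.08*s - 2.47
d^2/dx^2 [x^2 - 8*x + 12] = 2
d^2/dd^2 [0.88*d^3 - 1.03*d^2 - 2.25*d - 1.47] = 5.28*d - 2.06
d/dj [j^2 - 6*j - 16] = 2*j - 6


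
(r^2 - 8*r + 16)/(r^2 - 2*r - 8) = (r - 4)/(r + 2)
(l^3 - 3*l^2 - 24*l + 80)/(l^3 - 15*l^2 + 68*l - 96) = (l^2 + l - 20)/(l^2 - 11*l + 24)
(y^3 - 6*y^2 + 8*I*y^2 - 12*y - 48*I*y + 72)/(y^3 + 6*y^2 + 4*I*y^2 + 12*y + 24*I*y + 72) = (y^2 + 2*y*(-3 + I) - 12*I)/(y^2 + 2*y*(3 - I) - 12*I)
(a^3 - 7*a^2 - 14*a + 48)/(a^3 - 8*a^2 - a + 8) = (a^2 + a - 6)/(a^2 - 1)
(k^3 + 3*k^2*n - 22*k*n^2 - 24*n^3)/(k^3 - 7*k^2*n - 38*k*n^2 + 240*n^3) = (k^2 - 3*k*n - 4*n^2)/(k^2 - 13*k*n + 40*n^2)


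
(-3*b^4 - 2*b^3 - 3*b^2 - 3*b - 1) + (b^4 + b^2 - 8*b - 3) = -2*b^4 - 2*b^3 - 2*b^2 - 11*b - 4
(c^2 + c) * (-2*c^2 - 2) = -2*c^4 - 2*c^3 - 2*c^2 - 2*c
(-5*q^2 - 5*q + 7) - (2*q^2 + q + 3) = -7*q^2 - 6*q + 4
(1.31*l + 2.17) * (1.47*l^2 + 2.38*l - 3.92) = 1.9257*l^3 + 6.3077*l^2 + 0.029399999999999*l - 8.5064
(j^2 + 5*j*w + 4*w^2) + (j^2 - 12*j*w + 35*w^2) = 2*j^2 - 7*j*w + 39*w^2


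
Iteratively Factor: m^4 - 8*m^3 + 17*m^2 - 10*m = (m)*(m^3 - 8*m^2 + 17*m - 10) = m*(m - 5)*(m^2 - 3*m + 2) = m*(m - 5)*(m - 1)*(m - 2)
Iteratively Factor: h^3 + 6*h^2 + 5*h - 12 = (h - 1)*(h^2 + 7*h + 12) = (h - 1)*(h + 3)*(h + 4)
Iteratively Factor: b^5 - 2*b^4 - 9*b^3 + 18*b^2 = (b + 3)*(b^4 - 5*b^3 + 6*b^2) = b*(b + 3)*(b^3 - 5*b^2 + 6*b) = b*(b - 2)*(b + 3)*(b^2 - 3*b) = b^2*(b - 2)*(b + 3)*(b - 3)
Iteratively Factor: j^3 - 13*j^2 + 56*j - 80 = (j - 4)*(j^2 - 9*j + 20) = (j - 4)^2*(j - 5)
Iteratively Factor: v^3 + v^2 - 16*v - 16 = (v - 4)*(v^2 + 5*v + 4) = (v - 4)*(v + 1)*(v + 4)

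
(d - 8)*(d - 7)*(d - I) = d^3 - 15*d^2 - I*d^2 + 56*d + 15*I*d - 56*I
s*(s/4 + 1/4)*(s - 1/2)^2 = s^4/4 - 3*s^2/16 + s/16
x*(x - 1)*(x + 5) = x^3 + 4*x^2 - 5*x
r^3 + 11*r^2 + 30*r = r*(r + 5)*(r + 6)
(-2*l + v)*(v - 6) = -2*l*v + 12*l + v^2 - 6*v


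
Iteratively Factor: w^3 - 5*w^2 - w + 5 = (w - 5)*(w^2 - 1) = (w - 5)*(w + 1)*(w - 1)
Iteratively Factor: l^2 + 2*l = (l + 2)*(l)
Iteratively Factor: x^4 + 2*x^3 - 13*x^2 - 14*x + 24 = (x - 1)*(x^3 + 3*x^2 - 10*x - 24) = (x - 3)*(x - 1)*(x^2 + 6*x + 8) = (x - 3)*(x - 1)*(x + 4)*(x + 2)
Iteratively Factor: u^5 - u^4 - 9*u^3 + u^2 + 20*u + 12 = (u + 1)*(u^4 - 2*u^3 - 7*u^2 + 8*u + 12) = (u - 2)*(u + 1)*(u^3 - 7*u - 6) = (u - 2)*(u + 1)^2*(u^2 - u - 6) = (u - 2)*(u + 1)^2*(u + 2)*(u - 3)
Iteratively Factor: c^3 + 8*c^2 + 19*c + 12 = (c + 1)*(c^2 + 7*c + 12) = (c + 1)*(c + 3)*(c + 4)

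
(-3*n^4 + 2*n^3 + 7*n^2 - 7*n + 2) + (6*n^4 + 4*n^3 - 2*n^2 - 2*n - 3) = 3*n^4 + 6*n^3 + 5*n^2 - 9*n - 1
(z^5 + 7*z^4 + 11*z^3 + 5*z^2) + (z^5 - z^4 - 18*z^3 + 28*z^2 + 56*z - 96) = 2*z^5 + 6*z^4 - 7*z^3 + 33*z^2 + 56*z - 96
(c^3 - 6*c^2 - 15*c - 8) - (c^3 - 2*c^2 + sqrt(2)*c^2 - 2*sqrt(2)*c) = -4*c^2 - sqrt(2)*c^2 - 15*c + 2*sqrt(2)*c - 8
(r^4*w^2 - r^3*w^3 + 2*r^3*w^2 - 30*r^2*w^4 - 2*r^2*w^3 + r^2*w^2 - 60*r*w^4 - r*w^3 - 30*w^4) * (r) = r^5*w^2 - r^4*w^3 + 2*r^4*w^2 - 30*r^3*w^4 - 2*r^3*w^3 + r^3*w^2 - 60*r^2*w^4 - r^2*w^3 - 30*r*w^4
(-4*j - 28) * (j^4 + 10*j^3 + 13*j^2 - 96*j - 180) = -4*j^5 - 68*j^4 - 332*j^3 + 20*j^2 + 3408*j + 5040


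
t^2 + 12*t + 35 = (t + 5)*(t + 7)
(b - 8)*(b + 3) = b^2 - 5*b - 24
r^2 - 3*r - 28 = (r - 7)*(r + 4)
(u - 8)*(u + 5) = u^2 - 3*u - 40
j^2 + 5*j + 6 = (j + 2)*(j + 3)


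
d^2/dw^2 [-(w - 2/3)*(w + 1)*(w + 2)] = -6*w - 14/3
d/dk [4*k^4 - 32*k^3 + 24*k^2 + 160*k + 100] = 16*k^3 - 96*k^2 + 48*k + 160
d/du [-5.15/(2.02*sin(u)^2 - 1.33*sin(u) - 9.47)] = (20.806*sin(u) - 6.8495)*cos(u)/(-2.02*sin(u)^2 + 1.33*sin(u) + 9.47)^2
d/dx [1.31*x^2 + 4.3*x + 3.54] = 2.62*x + 4.3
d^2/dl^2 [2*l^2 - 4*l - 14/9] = 4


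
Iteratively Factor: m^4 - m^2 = (m)*(m^3 - m) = m*(m - 1)*(m^2 + m) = m*(m - 1)*(m + 1)*(m)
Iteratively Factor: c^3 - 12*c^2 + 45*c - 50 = (c - 5)*(c^2 - 7*c + 10) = (c - 5)^2*(c - 2)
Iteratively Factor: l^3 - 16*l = (l + 4)*(l^2 - 4*l) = l*(l + 4)*(l - 4)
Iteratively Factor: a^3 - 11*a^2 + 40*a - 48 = (a - 4)*(a^2 - 7*a + 12) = (a - 4)^2*(a - 3)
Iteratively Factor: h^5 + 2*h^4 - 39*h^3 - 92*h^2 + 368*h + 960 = (h - 5)*(h^4 + 7*h^3 - 4*h^2 - 112*h - 192) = (h - 5)*(h + 4)*(h^3 + 3*h^2 - 16*h - 48) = (h - 5)*(h + 3)*(h + 4)*(h^2 - 16) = (h - 5)*(h + 3)*(h + 4)^2*(h - 4)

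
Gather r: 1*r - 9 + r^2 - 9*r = r^2 - 8*r - 9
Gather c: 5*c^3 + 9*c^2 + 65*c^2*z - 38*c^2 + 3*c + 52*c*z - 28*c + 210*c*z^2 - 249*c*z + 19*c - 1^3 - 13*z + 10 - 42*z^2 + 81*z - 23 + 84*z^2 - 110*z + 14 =5*c^3 + c^2*(65*z - 29) + c*(210*z^2 - 197*z - 6) + 42*z^2 - 42*z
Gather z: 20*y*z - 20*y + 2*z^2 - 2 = 20*y*z - 20*y + 2*z^2 - 2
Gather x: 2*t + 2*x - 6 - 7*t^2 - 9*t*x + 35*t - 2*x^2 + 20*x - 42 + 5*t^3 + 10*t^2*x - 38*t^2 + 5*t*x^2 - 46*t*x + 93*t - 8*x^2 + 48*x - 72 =5*t^3 - 45*t^2 + 130*t + x^2*(5*t - 10) + x*(10*t^2 - 55*t + 70) - 120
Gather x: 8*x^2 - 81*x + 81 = 8*x^2 - 81*x + 81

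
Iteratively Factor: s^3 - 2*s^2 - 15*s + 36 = (s + 4)*(s^2 - 6*s + 9) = (s - 3)*(s + 4)*(s - 3)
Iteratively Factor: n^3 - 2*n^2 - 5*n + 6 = (n - 3)*(n^2 + n - 2) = (n - 3)*(n + 2)*(n - 1)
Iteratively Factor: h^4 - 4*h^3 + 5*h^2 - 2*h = (h - 1)*(h^3 - 3*h^2 + 2*h) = (h - 1)^2*(h^2 - 2*h) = (h - 2)*(h - 1)^2*(h)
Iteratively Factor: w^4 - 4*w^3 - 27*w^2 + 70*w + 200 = (w - 5)*(w^3 + w^2 - 22*w - 40) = (w - 5)^2*(w^2 + 6*w + 8) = (w - 5)^2*(w + 4)*(w + 2)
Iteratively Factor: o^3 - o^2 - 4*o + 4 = (o + 2)*(o^2 - 3*o + 2) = (o - 2)*(o + 2)*(o - 1)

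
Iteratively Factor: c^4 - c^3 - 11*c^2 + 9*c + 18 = (c - 3)*(c^3 + 2*c^2 - 5*c - 6) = (c - 3)*(c + 1)*(c^2 + c - 6) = (c - 3)*(c + 1)*(c + 3)*(c - 2)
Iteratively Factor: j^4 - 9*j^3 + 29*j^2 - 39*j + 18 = (j - 3)*(j^3 - 6*j^2 + 11*j - 6) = (j - 3)^2*(j^2 - 3*j + 2) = (j - 3)^2*(j - 1)*(j - 2)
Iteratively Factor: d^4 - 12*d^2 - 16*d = (d - 4)*(d^3 + 4*d^2 + 4*d) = (d - 4)*(d + 2)*(d^2 + 2*d) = d*(d - 4)*(d + 2)*(d + 2)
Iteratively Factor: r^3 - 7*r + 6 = (r + 3)*(r^2 - 3*r + 2) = (r - 1)*(r + 3)*(r - 2)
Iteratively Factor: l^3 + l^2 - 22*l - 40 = (l + 4)*(l^2 - 3*l - 10) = (l + 2)*(l + 4)*(l - 5)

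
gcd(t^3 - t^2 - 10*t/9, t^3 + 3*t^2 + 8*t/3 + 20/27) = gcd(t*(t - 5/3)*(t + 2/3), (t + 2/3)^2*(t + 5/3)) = t + 2/3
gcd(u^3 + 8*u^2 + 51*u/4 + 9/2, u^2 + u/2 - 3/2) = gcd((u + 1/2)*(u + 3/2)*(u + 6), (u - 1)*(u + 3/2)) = u + 3/2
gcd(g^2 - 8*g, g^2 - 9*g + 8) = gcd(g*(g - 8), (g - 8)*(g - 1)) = g - 8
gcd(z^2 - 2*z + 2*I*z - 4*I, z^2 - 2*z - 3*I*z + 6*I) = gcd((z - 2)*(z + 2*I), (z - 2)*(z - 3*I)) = z - 2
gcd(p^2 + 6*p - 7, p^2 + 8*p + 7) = p + 7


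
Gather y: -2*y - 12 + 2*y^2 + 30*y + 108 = 2*y^2 + 28*y + 96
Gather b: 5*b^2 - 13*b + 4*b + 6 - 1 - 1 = 5*b^2 - 9*b + 4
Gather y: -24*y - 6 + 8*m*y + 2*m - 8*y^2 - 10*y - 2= 2*m - 8*y^2 + y*(8*m - 34) - 8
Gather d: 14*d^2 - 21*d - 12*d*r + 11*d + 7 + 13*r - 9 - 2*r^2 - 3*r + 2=14*d^2 + d*(-12*r - 10) - 2*r^2 + 10*r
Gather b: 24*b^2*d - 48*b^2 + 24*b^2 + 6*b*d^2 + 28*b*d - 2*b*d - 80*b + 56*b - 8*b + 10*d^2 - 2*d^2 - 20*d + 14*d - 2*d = b^2*(24*d - 24) + b*(6*d^2 + 26*d - 32) + 8*d^2 - 8*d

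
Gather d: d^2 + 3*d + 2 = d^2 + 3*d + 2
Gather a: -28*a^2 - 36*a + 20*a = -28*a^2 - 16*a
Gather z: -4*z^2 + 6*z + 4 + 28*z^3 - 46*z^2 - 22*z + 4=28*z^3 - 50*z^2 - 16*z + 8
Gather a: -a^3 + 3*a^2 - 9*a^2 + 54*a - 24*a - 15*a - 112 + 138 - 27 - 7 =-a^3 - 6*a^2 + 15*a - 8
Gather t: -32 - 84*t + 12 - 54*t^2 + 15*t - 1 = -54*t^2 - 69*t - 21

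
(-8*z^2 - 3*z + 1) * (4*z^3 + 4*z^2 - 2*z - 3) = -32*z^5 - 44*z^4 + 8*z^3 + 34*z^2 + 7*z - 3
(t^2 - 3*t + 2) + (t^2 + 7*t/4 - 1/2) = 2*t^2 - 5*t/4 + 3/2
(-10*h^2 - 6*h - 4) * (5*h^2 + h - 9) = -50*h^4 - 40*h^3 + 64*h^2 + 50*h + 36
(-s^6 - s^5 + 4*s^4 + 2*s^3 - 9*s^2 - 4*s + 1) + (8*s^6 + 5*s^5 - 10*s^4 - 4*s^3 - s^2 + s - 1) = 7*s^6 + 4*s^5 - 6*s^4 - 2*s^3 - 10*s^2 - 3*s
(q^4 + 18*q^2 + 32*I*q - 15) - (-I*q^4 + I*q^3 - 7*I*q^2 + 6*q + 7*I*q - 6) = q^4 + I*q^4 - I*q^3 + 18*q^2 + 7*I*q^2 - 6*q + 25*I*q - 9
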